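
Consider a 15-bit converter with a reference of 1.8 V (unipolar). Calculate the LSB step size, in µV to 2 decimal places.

54.93 µV

Full-scale span = 1.8 V.
LSB = 1.8 / 2^15 = 1.8 / 32768 = 5.49316e-05 V = 54.93 µV.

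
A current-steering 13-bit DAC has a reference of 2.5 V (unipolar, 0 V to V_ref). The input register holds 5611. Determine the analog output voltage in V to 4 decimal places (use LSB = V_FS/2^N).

1.7123 V

LSB = 2.5 V / 2^13 = 305.18 µV.
V_out = 0 + 5611 × 0.000305176 V = 1.71234 V.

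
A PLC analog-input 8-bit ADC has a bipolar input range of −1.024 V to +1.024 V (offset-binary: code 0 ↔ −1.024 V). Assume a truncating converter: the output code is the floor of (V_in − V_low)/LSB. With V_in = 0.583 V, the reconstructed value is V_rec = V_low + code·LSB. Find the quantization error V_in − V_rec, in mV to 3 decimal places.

LSB = 2.048/2^8 = 8.000 mV.
(V_in − V_low)/LSB = (0.583 − (−1.024))/0.008 = 200.8750 → code 200 (floor).
Code 200 maps back to (−1.024) + 200×0.008 V = 0.576 V.
Error = 0.583 − 0.576 = 0.007 V = 7.000 mV.

7.000 mV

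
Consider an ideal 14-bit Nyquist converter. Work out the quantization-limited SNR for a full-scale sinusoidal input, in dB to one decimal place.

SNR ≈ 6.02·N + 1.76 dB = 6.02·14 + 1.76 = 86.04 dB.

86.0 dB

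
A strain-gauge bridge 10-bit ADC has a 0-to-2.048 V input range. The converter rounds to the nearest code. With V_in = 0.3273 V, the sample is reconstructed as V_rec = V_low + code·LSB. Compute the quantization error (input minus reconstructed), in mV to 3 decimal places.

Step size: 2.048 V ÷ 2^10 = 2.000 mV.
Scaled input = 163.6500 LSBs, so code = 164.
Code 164 maps back to 0 + 164×0.002 V = 0.328 V.
Difference: -0.0007 V → -0.700 mV.

-0.700 mV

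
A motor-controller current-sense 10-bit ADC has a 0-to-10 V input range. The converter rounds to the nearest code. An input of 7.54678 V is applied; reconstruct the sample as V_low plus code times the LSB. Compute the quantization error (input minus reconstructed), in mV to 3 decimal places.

One LSB is 10 V / 1024 = 9.766 mV.
(7.54678 − 0)/0.00976562 = 772.7903; round gives code 773.
V_rec = 0 + 773·0.00976562 = 7.5488281 V.
Error = 7.54678 − 7.5488281 = -0.00204813 V = -2.048 mV.

-2.048 mV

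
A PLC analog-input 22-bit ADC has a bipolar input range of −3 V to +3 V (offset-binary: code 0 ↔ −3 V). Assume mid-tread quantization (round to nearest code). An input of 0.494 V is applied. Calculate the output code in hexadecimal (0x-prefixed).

LSB = 6 V / 4194304 = 1.43 µV.
(V_in − V_low)/LSB = (0.494 − (−3)) / 1.43051e-06 = 2442483.029.
So the output code is 2442483.
In hexadecimal (0x-prefixed): 0x2544F3.

code 0x2544F3 (decimal 2442483)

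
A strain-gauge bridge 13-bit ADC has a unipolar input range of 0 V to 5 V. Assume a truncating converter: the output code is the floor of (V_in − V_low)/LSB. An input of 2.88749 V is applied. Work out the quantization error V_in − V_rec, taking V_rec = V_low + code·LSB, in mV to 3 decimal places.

Step size: 5 V ÷ 2^13 = 0.610 mV.
(V_in − V_low)/LSB = (2.88749 − 0)/0.000610352 = 4730.8636 → code 4730 (floor).
V_rec = 0 + 4730·0.000610352 = 2.8869629 V.
Difference: 0.000527109 V → 0.527 mV.

0.527 mV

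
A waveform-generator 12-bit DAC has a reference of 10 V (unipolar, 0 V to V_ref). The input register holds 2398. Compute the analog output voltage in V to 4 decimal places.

5.8545 V

LSB = 10 V / 2^12 = 2.441 mV.
V_out = 0 + 2398 × 0.00244141 V = 5.85449 V.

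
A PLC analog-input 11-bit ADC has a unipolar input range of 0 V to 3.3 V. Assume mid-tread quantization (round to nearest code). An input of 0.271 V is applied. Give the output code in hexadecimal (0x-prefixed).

code 0xA8 (decimal 168)

With 2048 levels over 3.3 V, one step is 1.611 mV.
Input sits at 168.184 steps above V_low.
So the output code is 168.
In hexadecimal (0x-prefixed): 0xA8.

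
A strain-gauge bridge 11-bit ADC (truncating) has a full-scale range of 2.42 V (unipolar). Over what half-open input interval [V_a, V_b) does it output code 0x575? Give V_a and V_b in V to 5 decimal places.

[1.65075 V, 1.65193 V)

LSB = 2.42/2^11 = 1.182 mV.
Code 0x575 = 1397 decimal.
V_a = V_low + 1397·LSB = 1.65075 V; V_b = V_low + 1398·LSB = 1.65193 V.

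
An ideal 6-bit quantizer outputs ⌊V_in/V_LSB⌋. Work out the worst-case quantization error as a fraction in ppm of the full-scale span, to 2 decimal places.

Truncating → worst-case error = 1 LSB = V_FS/2^6, so 1e+06/64 = 15625 ppm of full scale.

15625.00 ppm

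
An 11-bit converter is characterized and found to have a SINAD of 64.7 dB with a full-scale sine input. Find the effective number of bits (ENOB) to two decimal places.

10.46 bits

ENOB = (SINAD − 1.76) / 6.02 = (64.7 − 1.76)/6.02 = 10.455.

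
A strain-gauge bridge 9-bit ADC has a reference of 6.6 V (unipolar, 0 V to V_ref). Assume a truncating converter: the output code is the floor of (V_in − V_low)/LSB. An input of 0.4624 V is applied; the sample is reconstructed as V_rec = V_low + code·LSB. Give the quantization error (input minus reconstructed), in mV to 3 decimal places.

11.228 mV

LSB = 6.6/2^9 = 12.891 mV.
(0.4624 − 0)/0.0128906 = 35.8710; ⌊·⌋ gives code 35.
Reconstructed: 0.45117188 V.
V_in − V_rec = 0.0112281 V = 11.228 mV.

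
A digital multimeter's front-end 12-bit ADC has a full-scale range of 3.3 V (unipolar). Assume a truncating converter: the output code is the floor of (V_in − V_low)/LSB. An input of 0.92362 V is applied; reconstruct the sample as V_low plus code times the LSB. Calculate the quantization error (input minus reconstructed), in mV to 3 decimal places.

Step size: 3.3 V ÷ 2^12 = 0.806 mV.
(V_in − V_low)/LSB = (0.92362 − 0)/0.000805664 = 1146.4083 → code 1146 (floor).
V_rec = 0 + 1146·0.000805664 = 0.92329102 V.
Error = 0.92362 − 0.92329102 = 0.000328984 V = 0.329 mV.

0.329 mV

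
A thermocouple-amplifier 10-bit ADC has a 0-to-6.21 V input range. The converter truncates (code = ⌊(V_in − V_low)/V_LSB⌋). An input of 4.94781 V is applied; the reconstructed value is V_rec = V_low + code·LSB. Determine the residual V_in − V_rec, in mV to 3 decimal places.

5.281 mV

LSB = 6.21/2^10 = 6.064 mV.
(4.94781 − 0)/0.00606445 = 815.8708; ⌊·⌋ gives code 815.
V_rec = 0 + 815·0.00606445 = 4.9425293 V.
Error = 4.94781 − 4.9425293 = 0.0052807 V = 5.281 mV.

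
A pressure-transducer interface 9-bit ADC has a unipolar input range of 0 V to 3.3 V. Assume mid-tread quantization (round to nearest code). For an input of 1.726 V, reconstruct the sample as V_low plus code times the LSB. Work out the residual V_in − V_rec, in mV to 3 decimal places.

-1.344 mV

One LSB is 3.3 V / 512 = 6.445 mV.
(V_in − V_low)/LSB = (1.726 − 0)/0.00644531 = 267.7915 → code 268 (round).
V_rec = 0 + 268·0.00644531 = 1.7273437 V.
V_in − V_rec = -0.00134375 V = -1.344 mV.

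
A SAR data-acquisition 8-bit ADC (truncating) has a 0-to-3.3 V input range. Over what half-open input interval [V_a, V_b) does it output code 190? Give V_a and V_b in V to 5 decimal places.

LSB = 3.3/2^8 = 12.891 mV.
V_a = V_low + 190·LSB = 2.44922 V; V_b = V_low + 191·LSB = 2.46211 V.

[2.44922 V, 2.46211 V)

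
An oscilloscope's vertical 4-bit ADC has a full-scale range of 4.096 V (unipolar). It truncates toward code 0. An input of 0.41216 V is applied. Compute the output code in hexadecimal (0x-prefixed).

LSB = 4.096 V / 16 = 256.000 mV.
(0.41216 − 0) / 0.256 = 1.610 LSBs.
Floor → code 1.
In hexadecimal (0x-prefixed): 0x1.

code 0x1 (decimal 1)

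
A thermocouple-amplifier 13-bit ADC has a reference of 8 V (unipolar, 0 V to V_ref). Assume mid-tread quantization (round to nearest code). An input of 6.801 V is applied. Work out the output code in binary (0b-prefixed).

code 0b1101100110100 (decimal 6964)

Full-scale span = 8 V; LSB = 8/2^13 = 0.977 mV.
(6.801 − 0) / 0.000976562 = 6964.224 LSBs.
Round → code 6964.
In binary (0b-prefixed): 0b1101100110100.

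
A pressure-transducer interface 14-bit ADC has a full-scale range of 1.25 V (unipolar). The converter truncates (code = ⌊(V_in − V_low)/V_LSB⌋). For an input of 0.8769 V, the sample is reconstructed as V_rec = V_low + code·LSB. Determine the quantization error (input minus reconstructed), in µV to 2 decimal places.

One LSB is 1.25 V / 16384 = 76.29 µV.
Scaled input = 11493.7037 LSBs, so code = 11493.
Code 11493 maps back to 0 + 11493×7.62939e-05 V = 0.87684631 V.
Difference: 5.36865e-05 V → 53.69 µV.

53.69 µV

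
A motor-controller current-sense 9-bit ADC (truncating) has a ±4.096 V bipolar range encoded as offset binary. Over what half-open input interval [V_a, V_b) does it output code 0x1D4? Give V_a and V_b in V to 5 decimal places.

[3.39200 V, 3.40800 V)

LSB = 8.192/2^9 = 16.000 mV.
Code 0x1D4 = 468 decimal.
V_a = V_low + 468·LSB = 3.392 V; V_b = V_low + 469·LSB = 3.408 V.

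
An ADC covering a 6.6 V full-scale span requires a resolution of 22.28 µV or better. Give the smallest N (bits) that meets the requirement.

19 bits

Number of steps required ≥ 6.6 V / 22.28 µV = 296229.80.
Need 2^N ≥ 296229.80; 2^18 = 262144, 2^19 = 524288.
Minimum N = 19.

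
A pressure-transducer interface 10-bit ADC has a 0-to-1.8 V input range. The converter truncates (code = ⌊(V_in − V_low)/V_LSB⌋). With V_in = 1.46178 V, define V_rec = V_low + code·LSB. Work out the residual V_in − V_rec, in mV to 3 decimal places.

One LSB is 1.8 V / 1024 = 1.758 mV.
(V_in − V_low)/LSB = (1.46178 − 0)/0.00175781 = 831.5904 → code 831 (floor).
Code 831 maps back to 0 + 831×0.00175781 V = 1.4607422 V.
Difference: 0.00103781 V → 1.038 mV.

1.038 mV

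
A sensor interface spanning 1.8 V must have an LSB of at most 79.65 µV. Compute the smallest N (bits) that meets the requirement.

15 bits

Number of steps required ≥ 1.8 V / 79.65 µV = 22598.87.
Need 2^N ≥ 22598.87; 2^14 = 16384, 2^15 = 32768.
Minimum N = 15.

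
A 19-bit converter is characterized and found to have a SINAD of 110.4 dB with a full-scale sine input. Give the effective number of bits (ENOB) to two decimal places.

ENOB = (SINAD − 1.76) / 6.02 = (110.4 − 1.76)/6.02 = 18.047.

18.05 bits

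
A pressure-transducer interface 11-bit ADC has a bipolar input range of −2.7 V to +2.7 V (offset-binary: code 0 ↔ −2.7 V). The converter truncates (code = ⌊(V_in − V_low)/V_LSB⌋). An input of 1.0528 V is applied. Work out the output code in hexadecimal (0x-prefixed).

code 0x58F (decimal 1423)

Full-scale span = 5.4 V; LSB = 5.4/2^11 = 2.637 mV.
Input sits at 1423.284 steps above V_low.
Floor → code 1423.
In hexadecimal (0x-prefixed): 0x58F.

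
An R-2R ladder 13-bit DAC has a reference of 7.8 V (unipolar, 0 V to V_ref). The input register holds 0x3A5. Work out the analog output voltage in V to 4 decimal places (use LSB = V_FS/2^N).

0.8884 V

LSB = 7.8 V / 2^13 = 0.952 mV.
Code 0x3A5 = 933 decimal.
V_out = 0 + 933 × 0.000952148 V = 0.888354 V.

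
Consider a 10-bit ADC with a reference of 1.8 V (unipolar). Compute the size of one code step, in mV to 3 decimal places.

1.758 mV

Full-scale span = 1.8 V.
LSB = 1.8 / 2^10 = 1.8 / 1024 = 0.00175781 V = 1.758 mV.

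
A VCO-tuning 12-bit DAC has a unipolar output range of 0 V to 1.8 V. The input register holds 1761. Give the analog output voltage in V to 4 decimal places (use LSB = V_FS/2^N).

LSB = 1.8 V / 2^12 = 439.45 µV.
V_out = 0 + 1761 × 0.000439453 V = 0.773877 V.

0.7739 V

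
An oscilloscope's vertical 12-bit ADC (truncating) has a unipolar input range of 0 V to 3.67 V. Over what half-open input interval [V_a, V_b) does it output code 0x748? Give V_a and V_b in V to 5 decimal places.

LSB = 3.67/2^12 = 0.896 mV.
Code 0x748 = 1864 decimal.
V_a = V_low + 1864·LSB = 1.67014 V; V_b = V_low + 1865·LSB = 1.67103 V.

[1.67014 V, 1.67103 V)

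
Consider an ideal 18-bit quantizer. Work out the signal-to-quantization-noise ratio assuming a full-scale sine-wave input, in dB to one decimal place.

SNR ≈ 6.02·N + 1.76 dB = 6.02·18 + 1.76 = 110.12 dB.

110.1 dB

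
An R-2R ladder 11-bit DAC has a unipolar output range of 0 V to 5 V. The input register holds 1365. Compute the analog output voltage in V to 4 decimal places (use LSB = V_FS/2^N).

3.3325 V

LSB = 5 V / 2^11 = 2.441 mV.
V_out = 0 + 1365 × 0.00244141 V = 3.33252 V.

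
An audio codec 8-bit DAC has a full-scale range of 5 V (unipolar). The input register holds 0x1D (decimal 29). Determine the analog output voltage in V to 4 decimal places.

LSB = 5 V / 2^8 = 19.531 mV.
Code 0x1D = 29 decimal.
V_out = 0 + 29 × 0.0195312 V = 0.566406 V.

0.5664 V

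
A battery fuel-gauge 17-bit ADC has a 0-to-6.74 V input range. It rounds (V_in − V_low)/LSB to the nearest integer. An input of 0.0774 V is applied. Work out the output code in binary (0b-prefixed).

Full-scale span = 6.74 V; LSB = 6.74/2^17 = 51.42 µV.
(0.0774 − 0) / 5.14221e-05 = 1505.189 LSBs.
round(1505.189) = 1505.
In binary (0b-prefixed): 0b10111100001.

code 0b10111100001 (decimal 1505)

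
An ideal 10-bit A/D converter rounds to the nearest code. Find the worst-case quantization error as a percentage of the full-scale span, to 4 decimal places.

Rounding → worst-case error = ½ LSB = V_FS/2^11, so 100/2048 = 0.0488281 % of full scale.

0.0488 %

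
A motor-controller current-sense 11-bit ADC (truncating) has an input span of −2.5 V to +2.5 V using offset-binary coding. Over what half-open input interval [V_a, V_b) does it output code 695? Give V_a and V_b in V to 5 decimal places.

LSB = 5/2^11 = 2.441 mV.
V_a = V_low + 695·LSB = -0.803223 V; V_b = V_low + 696·LSB = -0.800781 V.

[-0.80322 V, -0.80078 V)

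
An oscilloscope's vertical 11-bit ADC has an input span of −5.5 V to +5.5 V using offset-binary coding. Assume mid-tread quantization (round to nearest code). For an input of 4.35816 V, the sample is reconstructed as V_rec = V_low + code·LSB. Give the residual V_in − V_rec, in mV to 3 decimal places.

One LSB is 11 V / 2048 = 5.371 mV.
(V_in − V_low)/LSB = (4.35816 − (−5.5))/0.00537109 = 1835.4102 → code 1835 (round).
V_rec = (−5.5) + 1835·0.00537109 = 4.355957 V.
Difference: 0.00220297 V → 2.203 mV.

2.203 mV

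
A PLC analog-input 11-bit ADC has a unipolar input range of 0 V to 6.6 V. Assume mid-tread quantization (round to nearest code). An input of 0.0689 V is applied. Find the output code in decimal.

With 2048 levels over 6.6 V, one step is 3.223 mV.
Input sits at 21.380 steps above V_low.
Round → code 21.

code 21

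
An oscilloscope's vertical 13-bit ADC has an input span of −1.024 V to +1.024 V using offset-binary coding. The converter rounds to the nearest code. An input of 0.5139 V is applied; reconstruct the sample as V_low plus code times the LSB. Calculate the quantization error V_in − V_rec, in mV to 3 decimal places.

Step size: 2.048 V ÷ 2^13 = 250.00 µV.
(0.5139 − (−1.024))/0.00025 = 6151.6000; round gives code 6152.
Reconstructed: 0.514 V.
Error = 0.5139 − 0.514 = -0.0001 V = -0.100 mV.

-0.100 mV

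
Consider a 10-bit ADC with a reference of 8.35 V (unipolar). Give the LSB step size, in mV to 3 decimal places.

Full-scale span = 8.35 V.
LSB = 8.35 / 2^10 = 8.35 / 1024 = 0.0081543 V = 8.154 mV.

8.154 mV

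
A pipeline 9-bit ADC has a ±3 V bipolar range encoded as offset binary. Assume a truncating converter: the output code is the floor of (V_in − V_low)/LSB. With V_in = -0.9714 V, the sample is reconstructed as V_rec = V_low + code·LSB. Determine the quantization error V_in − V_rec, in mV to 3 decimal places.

One LSB is 6 V / 512 = 11.719 mV.
Scaled input = 173.1072 LSBs, so code = 173.
Reconstructed: -0.97265625 V.
Error = -0.9714 − (−0.97265625) = 0.00125625 V = 1.256 mV.

1.256 mV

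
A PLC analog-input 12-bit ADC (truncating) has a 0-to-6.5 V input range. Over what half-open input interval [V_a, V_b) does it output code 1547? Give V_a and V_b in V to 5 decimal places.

[2.45496 V, 2.45654 V)

LSB = 6.5/2^12 = 1.587 mV.
V_a = V_low + 1547·LSB = 2.45496 V; V_b = V_low + 1548·LSB = 2.45654 V.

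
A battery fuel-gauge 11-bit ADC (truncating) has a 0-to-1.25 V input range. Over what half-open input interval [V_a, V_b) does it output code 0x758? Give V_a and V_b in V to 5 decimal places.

LSB = 1.25/2^11 = 0.610 mV.
Code 0x758 = 1880 decimal.
V_a = V_low + 1880·LSB = 1.14746 V; V_b = V_low + 1881·LSB = 1.14807 V.

[1.14746 V, 1.14807 V)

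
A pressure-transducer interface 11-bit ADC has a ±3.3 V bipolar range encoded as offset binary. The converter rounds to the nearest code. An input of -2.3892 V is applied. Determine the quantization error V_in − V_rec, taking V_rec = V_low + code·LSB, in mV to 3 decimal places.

-1.212 mV

Step size: 6.6 V ÷ 2^11 = 3.223 mV.
(V_in − V_low)/LSB = (-2.3892 − (−3.3))/0.00322266 = 282.6240 → code 283 (round).
V_rec = (−3.3) + 283·0.00322266 = -2.3879883 V.
V_in − V_rec = -0.00121172 V = -1.212 mV.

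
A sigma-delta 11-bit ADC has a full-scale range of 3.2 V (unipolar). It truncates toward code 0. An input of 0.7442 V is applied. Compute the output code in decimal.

Full-scale span = 3.2 V; LSB = 3.2/2^11 = 1.562 mV.
(0.7442 − 0) / 0.0015625 = 476.288 LSBs.
So the output code is 476.

code 476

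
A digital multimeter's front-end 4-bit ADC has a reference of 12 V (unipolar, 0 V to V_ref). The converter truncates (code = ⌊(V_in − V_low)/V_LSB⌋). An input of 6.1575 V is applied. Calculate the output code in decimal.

Full-scale span = 12 V; LSB = 12/2^4 = 0.7500 V.
(V_in − V_low)/LSB = (6.1575 − 0) / 0.75 = 8.210.
⌊·⌋(8.210) = 8.

code 8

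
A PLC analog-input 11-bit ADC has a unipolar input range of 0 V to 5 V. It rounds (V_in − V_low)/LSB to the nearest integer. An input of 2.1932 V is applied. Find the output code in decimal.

code 898

Full-scale span = 5 V; LSB = 5/2^11 = 2.441 mV.
(2.1932 − 0) / 0.00244141 = 898.335 LSBs.
round(898.335) = 898.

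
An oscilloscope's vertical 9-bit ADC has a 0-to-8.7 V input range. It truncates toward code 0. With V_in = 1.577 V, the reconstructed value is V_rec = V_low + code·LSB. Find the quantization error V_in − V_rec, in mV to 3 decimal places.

One LSB is 8.7 V / 512 = 16.992 mV.
(V_in − V_low)/LSB = (1.577 − 0)/0.0169922 = 92.8074 → code 92 (floor).
V_rec = 0 + 92·0.0169922 = 1.5632812 V.
Error = 1.577 − 1.5632812 = 0.0137188 V = 13.719 mV.

13.719 mV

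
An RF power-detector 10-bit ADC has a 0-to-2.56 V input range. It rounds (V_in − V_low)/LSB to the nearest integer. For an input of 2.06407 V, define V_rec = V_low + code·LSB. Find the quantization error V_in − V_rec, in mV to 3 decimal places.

-0.930 mV

Step size: 2.56 V ÷ 2^10 = 2.500 mV.
Scaled input = 825.6280 LSBs, so code = 826.
V_rec = 0 + 826·0.0025 = 2.065 V.
V_in − V_rec = -0.00093 V = -0.930 mV.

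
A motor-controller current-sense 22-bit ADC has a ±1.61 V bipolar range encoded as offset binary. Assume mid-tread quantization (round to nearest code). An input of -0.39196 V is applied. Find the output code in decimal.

code 1586593

Full-scale span = 3.22 V; LSB = 3.22/2^22 = 0.77 µV.
(-0.39196 − (−1.61)) / 7.67708e-07 = 1586593.181 LSBs.
round(1586593.181) = 1586593.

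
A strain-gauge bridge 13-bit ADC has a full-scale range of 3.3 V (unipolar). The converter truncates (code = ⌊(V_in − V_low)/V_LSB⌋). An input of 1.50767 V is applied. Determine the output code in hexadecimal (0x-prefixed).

With 8192 levels over 3.3 V, one step is 402.83 µV.
(1.50767 − 0) / 0.000402832 = 3742.677 LSBs.
So the output code is 3742.
In hexadecimal (0x-prefixed): 0xE9E.

code 0xE9E (decimal 3742)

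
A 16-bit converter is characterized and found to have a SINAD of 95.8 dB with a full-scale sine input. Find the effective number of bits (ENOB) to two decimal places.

15.62 bits

ENOB = (SINAD − 1.76) / 6.02 = (95.8 − 1.76)/6.02 = 15.621.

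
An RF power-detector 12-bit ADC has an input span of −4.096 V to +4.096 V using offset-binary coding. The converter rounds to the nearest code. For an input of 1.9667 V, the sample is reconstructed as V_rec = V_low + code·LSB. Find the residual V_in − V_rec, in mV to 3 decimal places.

0.700 mV

Step size: 8.192 V ÷ 2^12 = 2.000 mV.
Scaled input = 3031.3500 LSBs, so code = 3031.
Reconstructed: 1.966 V.
Error = 1.9667 − 1.966 = 0.0007 V = 0.700 mV.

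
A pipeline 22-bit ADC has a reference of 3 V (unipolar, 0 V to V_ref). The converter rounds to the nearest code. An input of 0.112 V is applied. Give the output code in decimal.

code 156587

Full-scale span = 3 V; LSB = 3/2^22 = 0.72 µV.
Input sits at 156587.349 steps above V_low.
So the output code is 156587.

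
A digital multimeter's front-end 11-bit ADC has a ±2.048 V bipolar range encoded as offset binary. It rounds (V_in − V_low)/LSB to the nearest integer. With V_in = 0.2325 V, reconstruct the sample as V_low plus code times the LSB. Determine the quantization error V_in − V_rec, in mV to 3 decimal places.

One LSB is 4.096 V / 2048 = 2.000 mV.
(V_in − V_low)/LSB = (0.2325 − (−2.048))/0.002 = 1140.2500 → code 1140 (round).
Reconstructed: 0.232 V.
Difference: 0.0005 V → 0.500 mV.

0.500 mV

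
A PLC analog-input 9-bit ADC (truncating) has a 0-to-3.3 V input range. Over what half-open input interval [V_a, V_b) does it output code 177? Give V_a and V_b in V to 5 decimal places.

LSB = 3.3/2^9 = 6.445 mV.
V_a = V_low + 177·LSB = 1.14082 V; V_b = V_low + 178·LSB = 1.14727 V.

[1.14082 V, 1.14727 V)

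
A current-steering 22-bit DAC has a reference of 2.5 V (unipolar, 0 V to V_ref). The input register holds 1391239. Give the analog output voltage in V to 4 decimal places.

0.8292 V

LSB = 2.5 V / 2^22 = 0.60 µV.
V_out = 0 + 1391239 × 5.96046e-07 V = 0.829243 V.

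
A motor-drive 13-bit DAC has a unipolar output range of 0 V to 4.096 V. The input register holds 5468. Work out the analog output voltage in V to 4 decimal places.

LSB = 4.096 V / 2^13 = 0.500 mV.
V_out = 0 + 5468 × 0.0005 V = 2.734 V.

2.7340 V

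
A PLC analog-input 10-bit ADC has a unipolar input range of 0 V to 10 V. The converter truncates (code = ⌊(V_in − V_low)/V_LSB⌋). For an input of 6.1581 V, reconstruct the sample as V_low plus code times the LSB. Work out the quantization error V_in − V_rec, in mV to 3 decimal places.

One LSB is 10 V / 1024 = 9.766 mV.
(V_in − V_low)/LSB = (6.1581 − 0)/0.00976562 = 630.5894 → code 630 (floor).
Reconstructed: 6.1523438 V.
V_in − V_rec = 0.00575625 V = 5.756 mV.

5.756 mV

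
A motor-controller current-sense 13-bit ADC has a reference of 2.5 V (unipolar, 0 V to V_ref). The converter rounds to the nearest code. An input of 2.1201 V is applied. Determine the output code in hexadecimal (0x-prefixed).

code 0x1B23 (decimal 6947)

Full-scale span = 2.5 V; LSB = 2.5/2^13 = 305.18 µV.
(2.1201 − 0) / 0.000305176 = 6947.144 LSBs.
Round → code 6947.
In hexadecimal (0x-prefixed): 0x1B23.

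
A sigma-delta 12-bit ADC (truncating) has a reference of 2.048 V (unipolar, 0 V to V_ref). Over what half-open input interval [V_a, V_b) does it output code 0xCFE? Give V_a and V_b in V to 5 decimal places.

LSB = 2.048/2^12 = 0.500 mV.
Code 0xCFE = 3326 decimal.
V_a = V_low + 3326·LSB = 1.663 V; V_b = V_low + 3327·LSB = 1.6635 V.

[1.66300 V, 1.66350 V)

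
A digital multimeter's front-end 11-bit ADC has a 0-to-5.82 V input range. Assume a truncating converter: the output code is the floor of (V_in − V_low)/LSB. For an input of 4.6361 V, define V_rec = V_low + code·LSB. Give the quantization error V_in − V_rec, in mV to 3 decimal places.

1.129 mV

Step size: 5.82 V ÷ 2^11 = 2.842 mV.
(V_in − V_low)/LSB = (4.6361 − 0)/0.0028418 = 1631.3974 → code 1631 (floor).
V_rec = 0 + 1631·0.0028418 = 4.6349707 V.
Difference: 0.0011293 V → 1.129 mV.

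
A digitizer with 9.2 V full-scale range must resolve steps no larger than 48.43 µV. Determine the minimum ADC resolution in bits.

18 bits

Number of steps required ≥ 9.2 V / 48.43 µV = 189964.90.
Need 2^N ≥ 189964.90; 2^17 = 131072, 2^18 = 262144.
Minimum N = 18.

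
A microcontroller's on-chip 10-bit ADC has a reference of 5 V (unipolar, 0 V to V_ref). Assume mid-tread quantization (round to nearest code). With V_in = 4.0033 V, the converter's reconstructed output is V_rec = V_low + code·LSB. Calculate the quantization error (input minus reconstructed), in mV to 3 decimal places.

-0.606 mV

Step size: 5 V ÷ 2^10 = 4.883 mV.
(V_in − V_low)/LSB = (4.0033 − 0)/0.00488281 = 819.8758 → code 820 (round).
V_rec = 0 + 820·0.00488281 = 4.0039062 V.
Difference: -0.00060625 V → -0.606 mV.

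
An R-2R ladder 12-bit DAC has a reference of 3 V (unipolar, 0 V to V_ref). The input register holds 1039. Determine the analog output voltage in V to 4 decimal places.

LSB = 3 V / 2^12 = 0.732 mV.
V_out = 0 + 1039 × 0.000732422 V = 0.760986 V.

0.7610 V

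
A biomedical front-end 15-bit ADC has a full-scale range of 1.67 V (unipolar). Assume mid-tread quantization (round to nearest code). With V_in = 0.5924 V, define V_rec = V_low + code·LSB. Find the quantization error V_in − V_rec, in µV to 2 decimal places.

-9.67 µV

One LSB is 1.67 V / 32768 = 50.96 µV.
(V_in − V_low)/LSB = (0.5924 − 0)/5.09644e-05 = 11623.8103 → code 11624 (round).
V_rec = 0 + 11624·5.09644e-05 = 0.59240967 V.
V_in − V_rec = -9.66797e-06 V = -9.67 µV.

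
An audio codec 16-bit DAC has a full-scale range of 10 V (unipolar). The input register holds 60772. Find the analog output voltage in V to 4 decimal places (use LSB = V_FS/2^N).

9.2731 V

LSB = 10 V / 2^16 = 152.59 µV.
V_out = 0 + 60772 × 0.000152588 V = 9.27307 V.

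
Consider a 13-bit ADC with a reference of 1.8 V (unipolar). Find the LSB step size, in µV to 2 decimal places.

219.73 µV

Full-scale span = 1.8 V.
LSB = 1.8 / 2^13 = 1.8 / 8192 = 0.000219727 V = 219.73 µV.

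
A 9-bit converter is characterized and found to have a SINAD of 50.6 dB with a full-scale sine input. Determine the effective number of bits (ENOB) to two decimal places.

ENOB = (SINAD − 1.76) / 6.02 = (50.6 − 1.76)/6.02 = 8.113.

8.11 bits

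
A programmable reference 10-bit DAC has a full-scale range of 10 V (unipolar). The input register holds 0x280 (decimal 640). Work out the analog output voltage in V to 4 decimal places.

6.2500 V

LSB = 10 V / 2^10 = 9.766 mV.
Code 0x280 = 640 decimal.
V_out = 0 + 640 × 0.00976562 V = 6.25 V.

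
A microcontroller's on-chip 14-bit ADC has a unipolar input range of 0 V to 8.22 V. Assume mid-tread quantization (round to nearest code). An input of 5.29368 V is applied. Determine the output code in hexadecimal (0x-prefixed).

Full-scale span = 8.22 V; LSB = 8.22/2^14 = 0.502 mV.
(5.29368 − 0) / 0.000501709 = 10551.296 LSBs.
Round → code 10551.
In hexadecimal (0x-prefixed): 0x2937.

code 0x2937 (decimal 10551)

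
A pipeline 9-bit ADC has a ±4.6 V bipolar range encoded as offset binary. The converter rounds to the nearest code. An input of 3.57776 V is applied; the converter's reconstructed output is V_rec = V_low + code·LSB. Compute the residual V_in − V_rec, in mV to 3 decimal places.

Step size: 9.2 V ÷ 2^9 = 17.969 mV.
(3.57776 − (−4.6))/0.0179687 = 455.1101; round gives code 455.
Code 455 maps back to (−4.6) + 455×0.0179687 V = 3.5757812 V.
Error = 3.57776 − 3.5757812 = 0.00197875 V = 1.979 mV.

1.979 mV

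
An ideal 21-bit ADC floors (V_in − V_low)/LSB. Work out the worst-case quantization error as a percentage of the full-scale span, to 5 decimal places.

Truncating → worst-case error = 1 LSB = V_FS/2^21, so 100/2097152 = 4.76837e-05 % of full scale.

0.00005 %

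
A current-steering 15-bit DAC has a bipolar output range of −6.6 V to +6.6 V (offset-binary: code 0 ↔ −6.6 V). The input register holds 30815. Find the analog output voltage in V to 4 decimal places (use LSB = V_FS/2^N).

5.8133 V

LSB = 13.2 V / 2^15 = 402.83 µV.
V_out = (−6.6) + 30815 × 0.000402832 V = 5.81327 V.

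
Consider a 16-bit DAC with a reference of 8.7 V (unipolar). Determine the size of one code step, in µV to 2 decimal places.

132.75 µV

Full-scale span = 8.7 V.
LSB = 8.7 / 2^16 = 8.7 / 65536 = 0.000132751 V = 132.75 µV.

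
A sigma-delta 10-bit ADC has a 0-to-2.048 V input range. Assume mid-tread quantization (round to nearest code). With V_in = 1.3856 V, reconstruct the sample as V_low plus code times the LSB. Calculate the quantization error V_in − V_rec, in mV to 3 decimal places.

Step size: 2.048 V ÷ 2^10 = 2.000 mV.
(1.3856 − 0)/0.002 = 692.8000; round gives code 693.
Reconstructed: 1.386 V.
Difference: -0.0004 V → -0.400 mV.

-0.400 mV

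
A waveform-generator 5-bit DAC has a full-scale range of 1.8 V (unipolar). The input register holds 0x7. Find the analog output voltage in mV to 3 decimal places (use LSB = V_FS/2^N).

393.750 mV

LSB = 1.8 V / 2^5 = 56.250 mV.
Code 0x7 = 7 decimal.
V_out = 0 + 7 × 0.05625 V = 0.39375 V.
= 393.750 mV.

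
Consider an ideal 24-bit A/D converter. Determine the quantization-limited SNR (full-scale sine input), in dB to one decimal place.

146.2 dB

SNR ≈ 6.02·N + 1.76 dB = 6.02·24 + 1.76 = 146.24 dB.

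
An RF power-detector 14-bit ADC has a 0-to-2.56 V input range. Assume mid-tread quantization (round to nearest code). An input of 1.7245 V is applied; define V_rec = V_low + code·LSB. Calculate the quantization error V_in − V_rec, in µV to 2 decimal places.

-31.25 µV

Step size: 2.56 V ÷ 2^14 = 156.25 µV.
(V_in − V_low)/LSB = (1.7245 − 0)/0.00015625 = 11036.8000 → code 11037 (round).
Reconstructed: 1.7245313 V.
V_in − V_rec = -3.125e-05 V = -31.25 µV.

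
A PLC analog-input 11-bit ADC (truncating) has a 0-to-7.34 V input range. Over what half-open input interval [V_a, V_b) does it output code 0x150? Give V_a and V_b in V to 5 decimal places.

LSB = 7.34/2^11 = 3.584 mV.
Code 0x150 = 336 decimal.
V_a = V_low + 336·LSB = 1.20422 V; V_b = V_low + 337·LSB = 1.2078 V.

[1.20422 V, 1.20780 V)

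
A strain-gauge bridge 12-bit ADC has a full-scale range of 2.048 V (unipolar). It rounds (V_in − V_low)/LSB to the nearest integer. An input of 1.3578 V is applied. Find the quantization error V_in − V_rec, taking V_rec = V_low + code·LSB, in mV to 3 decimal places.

-0.200 mV

One LSB is 2.048 V / 4096 = 0.500 mV.
Scaled input = 2715.6000 LSBs, so code = 2716.
V_rec = 0 + 2716·0.0005 = 1.358 V.
Difference: -0.0002 V → -0.200 mV.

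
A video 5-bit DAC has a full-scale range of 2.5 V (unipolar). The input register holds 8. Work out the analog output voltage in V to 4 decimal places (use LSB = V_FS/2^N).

LSB = 2.5 V / 2^5 = 78.125 mV.
V_out = 0 + 8 × 0.078125 V = 0.625 V.

0.6250 V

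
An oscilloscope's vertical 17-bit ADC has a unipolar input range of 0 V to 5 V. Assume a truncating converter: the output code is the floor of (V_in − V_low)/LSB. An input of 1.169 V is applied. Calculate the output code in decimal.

Full-scale span = 5 V; LSB = 5/2^17 = 38.15 µV.
Input sits at 30644.634 steps above V_low.
Floor → code 30644.

code 30644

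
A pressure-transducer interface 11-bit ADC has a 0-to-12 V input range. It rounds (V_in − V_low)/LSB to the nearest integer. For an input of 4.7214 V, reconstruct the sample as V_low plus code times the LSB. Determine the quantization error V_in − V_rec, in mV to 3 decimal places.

Step size: 12 V ÷ 2^11 = 5.859 mV.
Scaled input = 805.7856 LSBs, so code = 806.
Reconstructed: 4.7226562 V.
Error = 4.7214 − 4.7226562 = -0.00125625 V = -1.256 mV.

-1.256 mV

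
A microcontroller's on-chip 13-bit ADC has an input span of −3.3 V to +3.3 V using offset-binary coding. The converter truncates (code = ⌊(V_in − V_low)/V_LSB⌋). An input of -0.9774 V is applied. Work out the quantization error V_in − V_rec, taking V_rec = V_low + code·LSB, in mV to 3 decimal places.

0.676 mV

Step size: 6.6 V ÷ 2^13 = 0.806 mV.
(-0.9774 − (−3.3))/0.000805664 = 2882.8393; ⌊·⌋ gives code 2882.
V_rec = (−3.3) + 2882·0.000805664 = -0.97807617 V.
Difference: 0.000676172 V → 0.676 mV.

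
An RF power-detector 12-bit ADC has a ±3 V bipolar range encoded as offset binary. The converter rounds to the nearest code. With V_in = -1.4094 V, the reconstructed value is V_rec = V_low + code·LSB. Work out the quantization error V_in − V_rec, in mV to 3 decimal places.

-0.220 mV

LSB = 6/2^12 = 1.465 mV.
(-1.4094 − (−3))/0.00146484 = 1085.8496; round gives code 1086.
Code 1086 maps back to (−3) + 1086×0.00146484 V = -1.4091797 V.
Difference: -0.000220312 V → -0.220 mV.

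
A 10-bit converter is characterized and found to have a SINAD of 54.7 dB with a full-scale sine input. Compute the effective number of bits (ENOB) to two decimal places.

8.79 bits

ENOB = (SINAD − 1.76) / 6.02 = (54.7 − 1.76)/6.02 = 8.794.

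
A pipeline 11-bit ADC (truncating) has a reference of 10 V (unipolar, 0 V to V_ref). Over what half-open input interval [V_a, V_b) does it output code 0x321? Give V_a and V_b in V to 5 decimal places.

[3.91113 V, 3.91602 V)

LSB = 10/2^11 = 4.883 mV.
Code 0x321 = 801 decimal.
V_a = V_low + 801·LSB = 3.91113 V; V_b = V_low + 802·LSB = 3.91602 V.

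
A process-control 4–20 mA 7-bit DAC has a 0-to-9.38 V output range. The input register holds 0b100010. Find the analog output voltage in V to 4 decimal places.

LSB = 9.38 V / 2^7 = 73.281 mV.
Code 0b100010 = 34 decimal.
V_out = 0 + 34 × 0.0732813 V = 2.49156 V.

2.4916 V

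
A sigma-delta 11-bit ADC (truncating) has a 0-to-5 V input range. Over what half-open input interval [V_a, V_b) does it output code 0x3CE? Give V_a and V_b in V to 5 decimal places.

LSB = 5/2^11 = 2.441 mV.
Code 0x3CE = 974 decimal.
V_a = V_low + 974·LSB = 2.37793 V; V_b = V_low + 975·LSB = 2.38037 V.

[2.37793 V, 2.38037 V)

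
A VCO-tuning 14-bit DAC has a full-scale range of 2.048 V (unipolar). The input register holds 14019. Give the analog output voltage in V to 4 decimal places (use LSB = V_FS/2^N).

LSB = 2.048 V / 2^14 = 125.00 µV.
V_out = 0 + 14019 × 0.000125 V = 1.75238 V.

1.7524 V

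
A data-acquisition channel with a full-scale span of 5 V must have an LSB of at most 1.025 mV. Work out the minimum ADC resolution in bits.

13 bits

Number of steps required ≥ 5 V / 1.025 mV = 4878.05.
Need 2^N ≥ 4878.05; 2^12 = 4096, 2^13 = 8192.
Minimum N = 13.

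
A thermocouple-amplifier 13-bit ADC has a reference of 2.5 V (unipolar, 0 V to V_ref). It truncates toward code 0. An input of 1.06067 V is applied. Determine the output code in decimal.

code 3475

With 8192 levels over 2.5 V, one step is 305.18 µV.
(1.06067 − 0) / 0.000305176 = 3475.603 LSBs.
⌊·⌋(3475.603) = 3475.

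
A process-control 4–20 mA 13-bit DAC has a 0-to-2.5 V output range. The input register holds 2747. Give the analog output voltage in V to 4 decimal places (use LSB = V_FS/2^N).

0.8383 V

LSB = 2.5 V / 2^13 = 305.18 µV.
V_out = 0 + 2747 × 0.000305176 V = 0.838318 V.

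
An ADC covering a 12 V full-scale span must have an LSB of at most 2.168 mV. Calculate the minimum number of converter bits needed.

13 bits

Number of steps required ≥ 12 V / 2.168 mV = 5535.06.
Need 2^N ≥ 5535.06; 2^12 = 4096, 2^13 = 8192.
Minimum N = 13.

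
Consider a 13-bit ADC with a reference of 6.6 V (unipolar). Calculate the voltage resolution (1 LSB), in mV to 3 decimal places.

Full-scale span = 6.6 V.
LSB = 6.6 / 2^13 = 6.6 / 8192 = 0.000805664 V = 0.806 mV.

0.806 mV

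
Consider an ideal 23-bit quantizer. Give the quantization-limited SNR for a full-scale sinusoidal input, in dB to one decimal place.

SNR ≈ 6.02·N + 1.76 dB = 6.02·23 + 1.76 = 140.22 dB.

140.2 dB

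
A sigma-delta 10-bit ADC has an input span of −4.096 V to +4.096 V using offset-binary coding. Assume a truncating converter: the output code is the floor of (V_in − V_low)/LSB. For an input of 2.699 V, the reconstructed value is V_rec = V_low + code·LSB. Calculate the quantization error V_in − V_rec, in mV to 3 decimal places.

3.000 mV

Step size: 8.192 V ÷ 2^10 = 8.000 mV.
Scaled input = 849.3750 LSBs, so code = 849.
Reconstructed: 2.696 V.
Error = 2.699 − 2.696 = 0.003 V = 3.000 mV.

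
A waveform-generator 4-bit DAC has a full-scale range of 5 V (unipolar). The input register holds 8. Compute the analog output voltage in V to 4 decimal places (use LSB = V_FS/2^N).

LSB = 5 V / 2^4 = 312.500 mV.
V_out = 0 + 8 × 0.3125 V = 2.5 V.

2.5000 V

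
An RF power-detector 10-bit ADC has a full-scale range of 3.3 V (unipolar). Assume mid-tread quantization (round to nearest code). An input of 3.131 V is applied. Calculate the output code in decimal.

LSB = 3.3 V / 1024 = 3.223 mV.
(V_in − V_low)/LSB = (3.131 − 0) / 0.00322266 = 971.559.
Round → code 972.

code 972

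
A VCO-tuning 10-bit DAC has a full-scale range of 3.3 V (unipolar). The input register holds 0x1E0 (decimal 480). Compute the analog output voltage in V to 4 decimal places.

LSB = 3.3 V / 2^10 = 3.223 mV.
Code 0x1E0 = 480 decimal.
V_out = 0 + 480 × 0.00322266 V = 1.54688 V.

1.5469 V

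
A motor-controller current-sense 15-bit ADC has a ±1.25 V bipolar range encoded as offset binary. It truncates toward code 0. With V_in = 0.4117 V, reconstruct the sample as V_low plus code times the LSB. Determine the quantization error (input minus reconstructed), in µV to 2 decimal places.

17.87 µV

Step size: 2.5 V ÷ 2^15 = 76.29 µV.
(0.4117 − (−1.25))/7.62939e-05 = 21780.2342; ⌊·⌋ gives code 21780.
V_rec = (−1.25) + 21780·7.62939e-05 = 0.41168213 V.
Difference: 1.78711e-05 V → 17.87 µV.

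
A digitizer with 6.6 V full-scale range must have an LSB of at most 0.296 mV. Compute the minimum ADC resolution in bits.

Number of steps required ≥ 6.6 V / 0.296 mV = 22297.30.
Need 2^N ≥ 22297.30; 2^14 = 16384, 2^15 = 32768.
Minimum N = 15.

15 bits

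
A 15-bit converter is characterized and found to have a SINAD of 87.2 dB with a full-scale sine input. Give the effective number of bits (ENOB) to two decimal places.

ENOB = (SINAD − 1.76) / 6.02 = (87.2 − 1.76)/6.02 = 14.193.

14.19 bits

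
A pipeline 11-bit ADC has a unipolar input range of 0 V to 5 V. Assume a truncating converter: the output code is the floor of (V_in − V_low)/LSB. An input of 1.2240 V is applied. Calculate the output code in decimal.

code 501

With 2048 levels over 5 V, one step is 2.441 mV.
Input sits at 501.350 steps above V_low.
Floor → code 501.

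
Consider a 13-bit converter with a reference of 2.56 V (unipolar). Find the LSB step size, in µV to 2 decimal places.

Full-scale span = 2.56 V.
LSB = 2.56 / 2^13 = 2.56 / 8192 = 0.0003125 V = 312.50 µV.

312.50 µV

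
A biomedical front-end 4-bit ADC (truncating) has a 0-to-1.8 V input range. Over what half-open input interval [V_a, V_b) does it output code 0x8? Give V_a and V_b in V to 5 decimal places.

[0.90000 V, 1.01250 V)

LSB = 1.8/2^4 = 112.500 mV.
Code 0x8 = 8 decimal.
V_a = V_low + 8·LSB = 0.9 V; V_b = V_low + 9·LSB = 1.0125 V.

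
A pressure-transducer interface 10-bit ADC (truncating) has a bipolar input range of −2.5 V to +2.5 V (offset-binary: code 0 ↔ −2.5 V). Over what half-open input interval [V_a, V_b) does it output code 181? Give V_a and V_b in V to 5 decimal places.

LSB = 5/2^10 = 4.883 mV.
V_a = V_low + 181·LSB = -1.61621 V; V_b = V_low + 182·LSB = -1.61133 V.

[-1.61621 V, -1.61133 V)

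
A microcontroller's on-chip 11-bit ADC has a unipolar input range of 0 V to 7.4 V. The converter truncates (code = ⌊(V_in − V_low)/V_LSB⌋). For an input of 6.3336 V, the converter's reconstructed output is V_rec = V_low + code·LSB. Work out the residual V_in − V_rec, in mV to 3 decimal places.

3.131 mV

LSB = 7.4/2^11 = 3.613 mV.
Scaled input = 1752.8666 LSBs, so code = 1752.
Reconstructed: 6.3304687 V.
V_in − V_rec = 0.00313125 V = 3.131 mV.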